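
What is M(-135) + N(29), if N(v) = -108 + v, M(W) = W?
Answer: -214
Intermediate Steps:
M(-135) + N(29) = -135 + (-108 + 29) = -135 - 79 = -214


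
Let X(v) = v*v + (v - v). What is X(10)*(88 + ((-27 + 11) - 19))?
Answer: 5300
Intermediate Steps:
X(v) = v² (X(v) = v² + 0 = v²)
X(10)*(88 + ((-27 + 11) - 19)) = 10²*(88 + ((-27 + 11) - 19)) = 100*(88 + (-16 - 19)) = 100*(88 - 35) = 100*53 = 5300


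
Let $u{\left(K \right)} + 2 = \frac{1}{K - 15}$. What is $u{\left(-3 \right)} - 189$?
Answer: $- \frac{3439}{18} \approx -191.06$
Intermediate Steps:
$u{\left(K \right)} = -2 + \frac{1}{-15 + K}$ ($u{\left(K \right)} = -2 + \frac{1}{K - 15} = -2 + \frac{1}{-15 + K}$)
$u{\left(-3 \right)} - 189 = \frac{31 - -6}{-15 - 3} - 189 = \frac{31 + 6}{-18} - 189 = \left(- \frac{1}{18}\right) 37 - 189 = - \frac{37}{18} - 189 = - \frac{3439}{18}$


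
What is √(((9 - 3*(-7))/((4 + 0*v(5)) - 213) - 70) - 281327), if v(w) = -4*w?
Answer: 3*I*√1365745403/209 ≈ 530.47*I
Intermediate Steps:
√(((9 - 3*(-7))/((4 + 0*v(5)) - 213) - 70) - 281327) = √(((9 - 3*(-7))/((4 + 0*(-4*5)) - 213) - 70) - 281327) = √(((9 + 21)/((4 + 0*(-20)) - 213) - 70) - 281327) = √((30/((4 + 0) - 213) - 70) - 281327) = √((30/(4 - 213) - 70) - 281327) = √((30/(-209) - 70) - 281327) = √((-1/209*30 - 70) - 281327) = √((-30/209 - 70) - 281327) = √(-14660/209 - 281327) = √(-58812003/209) = 3*I*√1365745403/209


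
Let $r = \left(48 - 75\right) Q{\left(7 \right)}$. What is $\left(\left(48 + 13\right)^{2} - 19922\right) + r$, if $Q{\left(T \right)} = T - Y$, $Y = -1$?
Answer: $-16417$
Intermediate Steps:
$Q{\left(T \right)} = 1 + T$ ($Q{\left(T \right)} = T - -1 = T + 1 = 1 + T$)
$r = -216$ ($r = \left(48 - 75\right) \left(1 + 7\right) = \left(-27\right) 8 = -216$)
$\left(\left(48 + 13\right)^{2} - 19922\right) + r = \left(\left(48 + 13\right)^{2} - 19922\right) - 216 = \left(61^{2} - 19922\right) - 216 = \left(3721 - 19922\right) - 216 = -16201 - 216 = -16417$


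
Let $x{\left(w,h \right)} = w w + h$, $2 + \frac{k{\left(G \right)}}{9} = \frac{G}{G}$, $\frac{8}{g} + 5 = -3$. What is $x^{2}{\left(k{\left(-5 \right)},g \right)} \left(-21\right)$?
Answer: $-134400$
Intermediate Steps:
$g = -1$ ($g = \frac{8}{-5 - 3} = \frac{8}{-8} = 8 \left(- \frac{1}{8}\right) = -1$)
$k{\left(G \right)} = -9$ ($k{\left(G \right)} = -18 + 9 \frac{G}{G} = -18 + 9 \cdot 1 = -18 + 9 = -9$)
$x{\left(w,h \right)} = h + w^{2}$ ($x{\left(w,h \right)} = w^{2} + h = h + w^{2}$)
$x^{2}{\left(k{\left(-5 \right)},g \right)} \left(-21\right) = \left(-1 + \left(-9\right)^{2}\right)^{2} \left(-21\right) = \left(-1 + 81\right)^{2} \left(-21\right) = 80^{2} \left(-21\right) = 6400 \left(-21\right) = -134400$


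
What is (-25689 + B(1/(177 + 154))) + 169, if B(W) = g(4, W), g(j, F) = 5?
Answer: -25515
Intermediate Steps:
B(W) = 5
(-25689 + B(1/(177 + 154))) + 169 = (-25689 + 5) + 169 = -25684 + 169 = -25515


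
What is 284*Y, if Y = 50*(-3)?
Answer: -42600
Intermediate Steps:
Y = -150
284*Y = 284*(-150) = -42600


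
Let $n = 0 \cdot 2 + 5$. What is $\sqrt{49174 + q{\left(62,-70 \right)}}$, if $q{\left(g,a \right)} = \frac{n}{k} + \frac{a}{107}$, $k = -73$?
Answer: $\frac{3 \sqrt{333349586151}}{7811} \approx 221.75$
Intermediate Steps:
$n = 5$ ($n = 0 + 5 = 5$)
$q{\left(g,a \right)} = - \frac{5}{73} + \frac{a}{107}$ ($q{\left(g,a \right)} = \frac{5}{-73} + \frac{a}{107} = 5 \left(- \frac{1}{73}\right) + a \frac{1}{107} = - \frac{5}{73} + \frac{a}{107}$)
$\sqrt{49174 + q{\left(62,-70 \right)}} = \sqrt{49174 + \left(- \frac{5}{73} + \frac{1}{107} \left(-70\right)\right)} = \sqrt{49174 - \frac{5645}{7811}} = \sqrt{\frac{384092469}{7811}} = \frac{3 \sqrt{333349586151}}{7811}$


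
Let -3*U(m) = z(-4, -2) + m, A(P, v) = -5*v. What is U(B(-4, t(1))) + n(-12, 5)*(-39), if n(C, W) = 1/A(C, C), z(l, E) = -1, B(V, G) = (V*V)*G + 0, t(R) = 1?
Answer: -113/20 ≈ -5.6500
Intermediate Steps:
B(V, G) = G*V² (B(V, G) = V²*G + 0 = G*V² + 0 = G*V²)
U(m) = ⅓ - m/3 (U(m) = -(-1 + m)/3 = ⅓ - m/3)
n(C, W) = -1/(5*C) (n(C, W) = 1/(-5*C) = -1/(5*C))
U(B(-4, t(1))) + n(-12, 5)*(-39) = (⅓ - (-4)²/3) - ⅕/(-12)*(-39) = (⅓ - 16/3) - ⅕*(-1/12)*(-39) = (⅓ - ⅓*16) + (1/60)*(-39) = (⅓ - 16/3) - 13/20 = -5 - 13/20 = -113/20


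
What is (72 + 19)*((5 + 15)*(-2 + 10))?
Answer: 14560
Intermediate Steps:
(72 + 19)*((5 + 15)*(-2 + 10)) = 91*(20*8) = 91*160 = 14560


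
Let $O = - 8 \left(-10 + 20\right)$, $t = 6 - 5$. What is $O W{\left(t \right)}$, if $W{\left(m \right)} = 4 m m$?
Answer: $-320$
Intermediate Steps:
$t = 1$ ($t = 6 - 5 = 1$)
$W{\left(m \right)} = 4 m^{2}$
$O = -80$ ($O = \left(-8\right) 10 = -80$)
$O W{\left(t \right)} = - 80 \cdot 4 \cdot 1^{2} = - 80 \cdot 4 \cdot 1 = \left(-80\right) 4 = -320$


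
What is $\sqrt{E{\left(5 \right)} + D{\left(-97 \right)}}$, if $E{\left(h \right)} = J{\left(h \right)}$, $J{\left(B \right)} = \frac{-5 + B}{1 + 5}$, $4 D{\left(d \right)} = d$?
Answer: $\frac{i \sqrt{97}}{2} \approx 4.9244 i$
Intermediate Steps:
$D{\left(d \right)} = \frac{d}{4}$
$J{\left(B \right)} = - \frac{5}{6} + \frac{B}{6}$ ($J{\left(B \right)} = \frac{-5 + B}{6} = \left(-5 + B\right) \frac{1}{6} = - \frac{5}{6} + \frac{B}{6}$)
$E{\left(h \right)} = - \frac{5}{6} + \frac{h}{6}$
$\sqrt{E{\left(5 \right)} + D{\left(-97 \right)}} = \sqrt{\left(- \frac{5}{6} + \frac{1}{6} \cdot 5\right) + \frac{1}{4} \left(-97\right)} = \sqrt{\left(- \frac{5}{6} + \frac{5}{6}\right) - \frac{97}{4}} = \sqrt{0 - \frac{97}{4}} = \sqrt{- \frac{97}{4}} = \frac{i \sqrt{97}}{2}$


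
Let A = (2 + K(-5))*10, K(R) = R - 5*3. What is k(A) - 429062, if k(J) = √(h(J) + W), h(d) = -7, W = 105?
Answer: -429062 + 7*√2 ≈ -4.2905e+5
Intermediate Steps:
K(R) = -15 + R (K(R) = R - 15 = -15 + R)
A = -180 (A = (2 + (-15 - 5))*10 = (2 - 20)*10 = -18*10 = -180)
k(J) = 7*√2 (k(J) = √(-7 + 105) = √98 = 7*√2)
k(A) - 429062 = 7*√2 - 429062 = -429062 + 7*√2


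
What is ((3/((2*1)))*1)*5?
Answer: 15/2 ≈ 7.5000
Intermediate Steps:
((3/((2*1)))*1)*5 = ((3/2)*1)*5 = (3/2)*5 = 15/2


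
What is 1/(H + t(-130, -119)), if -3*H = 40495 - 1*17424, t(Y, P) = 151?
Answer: -3/22618 ≈ -0.00013264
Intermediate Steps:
H = -23071/3 (H = -(40495 - 1*17424)/3 = -(40495 - 17424)/3 = -1/3*23071 = -23071/3 ≈ -7690.3)
1/(H + t(-130, -119)) = 1/(-23071/3 + 151) = 1/(-22618/3) = -3/22618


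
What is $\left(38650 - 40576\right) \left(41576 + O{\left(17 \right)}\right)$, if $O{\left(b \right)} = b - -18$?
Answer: $-80142786$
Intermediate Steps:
$O{\left(b \right)} = 18 + b$ ($O{\left(b \right)} = b + 18 = 18 + b$)
$\left(38650 - 40576\right) \left(41576 + O{\left(17 \right)}\right) = \left(38650 - 40576\right) \left(41576 + \left(18 + 17\right)\right) = - 1926 \left(41576 + 35\right) = \left(-1926\right) 41611 = -80142786$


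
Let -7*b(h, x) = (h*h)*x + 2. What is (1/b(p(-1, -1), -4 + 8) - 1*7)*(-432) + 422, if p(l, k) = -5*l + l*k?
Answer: 253070/73 ≈ 3466.7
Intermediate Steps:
p(l, k) = -5*l + k*l
b(h, x) = -2/7 - x*h²/7 (b(h, x) = -((h*h)*x + 2)/7 = -(h²*x + 2)/7 = -(x*h² + 2)/7 = -(2 + x*h²)/7 = -2/7 - x*h²/7)
(1/b(p(-1, -1), -4 + 8) - 1*7)*(-432) + 422 = (1/(-2/7 - (-4 + 8)*(-(-5 - 1))²/7) - 1*7)*(-432) + 422 = (1/(-2/7 - ⅐*4*(-1*(-6))²) - 7)*(-432) + 422 = (1/(-2/7 - ⅐*4*6²) - 7)*(-432) + 422 = (1/(-2/7 - ⅐*4*36) - 7)*(-432) + 422 = (1/(-2/7 - 144/7) - 7)*(-432) + 422 = (1/(-146/7) - 7)*(-432) + 422 = (-7/146 - 7)*(-432) + 422 = -1029/146*(-432) + 422 = 222264/73 + 422 = 253070/73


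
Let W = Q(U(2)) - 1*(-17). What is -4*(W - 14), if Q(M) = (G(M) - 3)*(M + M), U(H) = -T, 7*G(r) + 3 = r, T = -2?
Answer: 268/7 ≈ 38.286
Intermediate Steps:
G(r) = -3/7 + r/7
U(H) = 2 (U(H) = -1*(-2) = 2)
Q(M) = 2*M*(-24/7 + M/7) (Q(M) = ((-3/7 + M/7) - 3)*(M + M) = (-24/7 + M/7)*(2*M) = 2*M*(-24/7 + M/7))
W = 31/7 (W = (2/7)*2*(-24 + 2) - 1*(-17) = (2/7)*2*(-22) + 17 = -88/7 + 17 = 31/7 ≈ 4.4286)
-4*(W - 14) = -4*(31/7 - 14) = -4*(-67/7) = 268/7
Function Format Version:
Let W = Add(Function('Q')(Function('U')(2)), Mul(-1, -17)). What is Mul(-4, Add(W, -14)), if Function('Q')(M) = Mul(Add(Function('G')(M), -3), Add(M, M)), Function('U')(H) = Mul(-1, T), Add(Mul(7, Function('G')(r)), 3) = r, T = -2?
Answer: Rational(268, 7) ≈ 38.286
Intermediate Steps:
Function('G')(r) = Add(Rational(-3, 7), Mul(Rational(1, 7), r))
Function('U')(H) = 2 (Function('U')(H) = Mul(-1, -2) = 2)
Function('Q')(M) = Mul(2, M, Add(Rational(-24, 7), Mul(Rational(1, 7), M))) (Function('Q')(M) = Mul(Add(Add(Rational(-3, 7), Mul(Rational(1, 7), M)), -3), Add(M, M)) = Mul(Add(Rational(-24, 7), Mul(Rational(1, 7), M)), Mul(2, M)) = Mul(2, M, Add(Rational(-24, 7), Mul(Rational(1, 7), M))))
W = Rational(31, 7) (W = Add(Mul(Rational(2, 7), 2, Add(-24, 2)), Mul(-1, -17)) = Add(Mul(Rational(2, 7), 2, -22), 17) = Add(Rational(-88, 7), 17) = Rational(31, 7) ≈ 4.4286)
Mul(-4, Add(W, -14)) = Mul(-4, Add(Rational(31, 7), -14)) = Mul(-4, Rational(-67, 7)) = Rational(268, 7)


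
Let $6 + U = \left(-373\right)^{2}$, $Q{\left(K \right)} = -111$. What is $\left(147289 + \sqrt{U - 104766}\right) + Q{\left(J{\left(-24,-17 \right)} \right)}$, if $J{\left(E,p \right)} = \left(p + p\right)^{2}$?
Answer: $147178 + \sqrt{34357} \approx 1.4736 \cdot 10^{5}$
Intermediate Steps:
$J{\left(E,p \right)} = 4 p^{2}$ ($J{\left(E,p \right)} = \left(2 p\right)^{2} = 4 p^{2}$)
$U = 139123$ ($U = -6 + \left(-373\right)^{2} = -6 + 139129 = 139123$)
$\left(147289 + \sqrt{U - 104766}\right) + Q{\left(J{\left(-24,-17 \right)} \right)} = \left(147289 + \sqrt{139123 - 104766}\right) - 111 = \left(147289 + \sqrt{34357}\right) - 111 = 147178 + \sqrt{34357}$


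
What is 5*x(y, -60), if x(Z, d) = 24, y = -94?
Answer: 120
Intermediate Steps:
5*x(y, -60) = 5*24 = 120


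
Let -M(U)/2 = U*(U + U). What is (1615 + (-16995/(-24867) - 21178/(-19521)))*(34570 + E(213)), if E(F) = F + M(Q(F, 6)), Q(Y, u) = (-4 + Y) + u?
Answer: -484838221366994/1997649 ≈ -2.4270e+8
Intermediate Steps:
Q(Y, u) = -4 + Y + u
M(U) = -4*U**2 (M(U) = -2*U*(U + U) = -2*U*2*U = -4*U**2)
E(F) = F - 4*(2 + F)**2 (E(F) = F - 4*(-4 + F + 6)**2 = F - 4*(2 + F)**2)
(1615 + (-16995/(-24867) - 21178/(-19521)))*(34570 + E(213)) = (1615 + (-16995/(-24867) - 21178/(-19521)))*(34570 + (213 - 4*(2 + 213)**2)) = (1615 + (-16995*(-1/24867) - 21178*(-1/19521)))*(34570 + (213 - 4*215**2)) = (1615 + (5665/8289 + 21178/19521))*(34570 + (213 - 4*46225)) = (1615 + 10597441/5992947)*(34570 + (213 - 184900)) = 9689206846*(34570 - 184687)/5992947 = (9689206846/5992947)*(-150117) = -484838221366994/1997649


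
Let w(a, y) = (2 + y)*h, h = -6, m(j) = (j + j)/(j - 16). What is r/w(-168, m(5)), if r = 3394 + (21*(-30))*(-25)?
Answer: -26323/9 ≈ -2924.8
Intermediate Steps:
m(j) = 2*j/(-16 + j) (m(j) = (2*j)/(-16 + j) = 2*j/(-16 + j))
w(a, y) = -12 - 6*y (w(a, y) = (2 + y)*(-6) = -12 - 6*y)
r = 19144 (r = 3394 - 630*(-25) = 3394 + 15750 = 19144)
r/w(-168, m(5)) = 19144/(-12 - 12*5/(-16 + 5)) = 19144/(-12 - 12*5/(-11)) = 19144/(-12 - 12*5*(-1)/11) = 19144/(-12 - 6*(-10/11)) = 19144/(-12 + 60/11) = 19144/(-72/11) = 19144*(-11/72) = -26323/9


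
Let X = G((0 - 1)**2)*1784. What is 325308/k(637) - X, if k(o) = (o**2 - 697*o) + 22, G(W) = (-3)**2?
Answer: -306816198/19099 ≈ -16065.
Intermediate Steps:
G(W) = 9
k(o) = 22 + o**2 - 697*o
X = 16056 (X = 9*1784 = 16056)
325308/k(637) - X = 325308/(22 + 637**2 - 697*637) - 1*16056 = 325308/(22 + 405769 - 443989) - 16056 = 325308/(-38198) - 16056 = 325308*(-1/38198) - 16056 = -162654/19099 - 16056 = -306816198/19099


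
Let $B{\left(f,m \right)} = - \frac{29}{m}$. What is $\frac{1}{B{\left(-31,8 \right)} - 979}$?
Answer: $- \frac{8}{7861} \approx -0.0010177$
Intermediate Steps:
$\frac{1}{B{\left(-31,8 \right)} - 979} = \frac{1}{- \frac{29}{8} - 979} = \frac{1}{- \frac{7861}{8}} = - \frac{8}{7861}$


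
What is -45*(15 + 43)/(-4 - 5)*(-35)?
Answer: -10150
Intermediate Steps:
-45*(15 + 43)/(-4 - 5)*(-35) = -2610/(-9)*(-35) = -2610*(-1)/9*(-35) = -45*(-58/9)*(-35) = 290*(-35) = -10150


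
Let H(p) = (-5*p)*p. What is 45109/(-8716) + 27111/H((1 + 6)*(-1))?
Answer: -35335883/305060 ≈ -115.83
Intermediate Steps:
H(p) = -5*p²
45109/(-8716) + 27111/H((1 + 6)*(-1)) = 45109/(-8716) + 27111/((-5*(1 + 6)²)) = 45109*(-1/8716) + 27111/((-5*(7*(-1))²)) = -45109/8716 + 27111/((-5*(-7)²)) = -45109/8716 + 27111/((-5*49)) = -45109/8716 + 27111/(-245) = -45109/8716 + 27111*(-1/245) = -45109/8716 - 3873/35 = -35335883/305060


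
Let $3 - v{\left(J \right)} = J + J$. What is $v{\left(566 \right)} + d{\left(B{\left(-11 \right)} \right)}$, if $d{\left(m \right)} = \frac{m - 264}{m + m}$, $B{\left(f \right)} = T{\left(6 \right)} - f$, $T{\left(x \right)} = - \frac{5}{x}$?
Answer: $- \frac{139261}{122} \approx -1141.5$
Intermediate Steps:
$v{\left(J \right)} = 3 - 2 J$ ($v{\left(J \right)} = 3 - \left(J + J\right) = 3 - 2 J$)
$B{\left(f \right)} = - \frac{5}{6} - f$
$d{\left(m \right)} = \frac{-264 + m}{2 m}$
$v{\left(566 \right)} + d{\left(B{\left(-11 \right)} \right)} = \left(3 - 1132\right) + \frac{-264 - - \frac{61}{6}}{2 \left(- \frac{5}{6} - -11\right)} = \left(3 - 1132\right) + \frac{-264 + \left(- \frac{5}{6} + 11\right)}{2 \left(- \frac{5}{6} + 11\right)} = -1129 + \frac{-264 + \frac{61}{6}}{2 \cdot \frac{61}{6}} = -1129 + \frac{1}{2} \cdot \frac{6}{61} \left(- \frac{1523}{6}\right) = -1129 - \frac{1523}{122} = - \frac{139261}{122}$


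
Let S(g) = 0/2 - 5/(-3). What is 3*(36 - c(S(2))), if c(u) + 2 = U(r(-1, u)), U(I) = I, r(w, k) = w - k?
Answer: 122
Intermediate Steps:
S(g) = 5/3 (S(g) = 0*(½) - 5*(-⅓) = 0 + 5/3 = 5/3)
c(u) = -3 - u (c(u) = -2 + (-1 - u) = -3 - u)
3*(36 - c(S(2))) = 3*(36 - (-3 - 1*5/3)) = 3*(36 - (-3 - 5/3)) = 3*(36 - 1*(-14/3)) = 3*(36 + 14/3) = 3*(122/3) = 122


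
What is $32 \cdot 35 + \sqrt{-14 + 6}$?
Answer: $1120 + 2 i \sqrt{2} \approx 1120.0 + 2.8284 i$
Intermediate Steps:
$32 \cdot 35 + \sqrt{-14 + 6} = 1120 + \sqrt{-8} = 1120 + 2 i \sqrt{2}$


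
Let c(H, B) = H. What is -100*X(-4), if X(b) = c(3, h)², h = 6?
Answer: -900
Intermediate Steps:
X(b) = 9 (X(b) = 3² = 9)
-100*X(-4) = -100*9 = -900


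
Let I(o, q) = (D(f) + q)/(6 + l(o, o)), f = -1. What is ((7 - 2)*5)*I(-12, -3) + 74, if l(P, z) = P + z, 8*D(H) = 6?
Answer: 617/8 ≈ 77.125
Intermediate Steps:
D(H) = ¾ (D(H) = (⅛)*6 = ¾)
I(o, q) = (¾ + q)/(6 + 2*o) (I(o, q) = (¾ + q)/(6 + (o + o)) = (¾ + q)/(6 + 2*o))
((7 - 2)*5)*I(-12, -3) + 74 = ((7 - 2)*5)*((3 + 4*(-3))/(8*(3 - 12))) + 74 = (5*5)*((⅛)*(3 - 12)/(-9)) + 74 = 25*((⅛)*(-⅑)*(-9)) + 74 = 25*(⅛) + 74 = 25/8 + 74 = 617/8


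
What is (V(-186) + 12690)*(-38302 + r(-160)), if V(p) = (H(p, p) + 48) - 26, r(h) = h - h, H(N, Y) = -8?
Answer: -486588608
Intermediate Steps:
r(h) = 0
V(p) = 14 (V(p) = (-8 + 48) - 26 = 40 - 26 = 14)
(V(-186) + 12690)*(-38302 + r(-160)) = (14 + 12690)*(-38302 + 0) = 12704*(-38302) = -486588608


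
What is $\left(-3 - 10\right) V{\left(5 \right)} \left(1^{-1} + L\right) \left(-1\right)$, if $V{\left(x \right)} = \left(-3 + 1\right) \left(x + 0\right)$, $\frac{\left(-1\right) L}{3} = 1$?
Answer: $260$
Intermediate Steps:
$L = -3$ ($L = \left(-3\right) 1 = -3$)
$V{\left(x \right)} = - 2 x$
$\left(-3 - 10\right) V{\left(5 \right)} \left(1^{-1} + L\right) \left(-1\right) = \left(-3 - 10\right) \left(\left(-2\right) 5\right) \left(1^{-1} - 3\right) \left(-1\right) = \left(-3 - 10\right) \left(-10\right) \left(1 - 3\right) \left(-1\right) = \left(-13\right) \left(-10\right) \left(\left(-2\right) \left(-1\right)\right) = 130 \cdot 2 = 260$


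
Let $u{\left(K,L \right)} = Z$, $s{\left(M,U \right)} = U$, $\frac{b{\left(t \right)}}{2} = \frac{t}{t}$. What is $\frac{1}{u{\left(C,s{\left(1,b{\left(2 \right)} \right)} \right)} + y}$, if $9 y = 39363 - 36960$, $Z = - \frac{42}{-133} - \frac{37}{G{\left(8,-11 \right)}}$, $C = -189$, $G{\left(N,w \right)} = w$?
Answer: $\frac{209}{56572} \approx 0.0036944$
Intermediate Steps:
$b{\left(t \right)} = 2$ ($b{\left(t \right)} = 2 \frac{t}{t} = 2 \cdot 1 = 2$)
$Z = \frac{769}{209}$ ($Z = - \frac{42}{-133} - \frac{37}{-11} = \left(-42\right) \left(- \frac{1}{133}\right) - - \frac{37}{11} = \frac{6}{19} + \frac{37}{11} = \frac{769}{209} \approx 3.6794$)
$u{\left(K,L \right)} = \frac{769}{209}$
$y = 267$ ($y = \frac{39363 - 36960}{9} = \frac{1}{9} \cdot 2403 = 267$)
$\frac{1}{u{\left(C,s{\left(1,b{\left(2 \right)} \right)} \right)} + y} = \frac{1}{\frac{769}{209} + 267} = \frac{1}{\frac{56572}{209}} = \frac{209}{56572}$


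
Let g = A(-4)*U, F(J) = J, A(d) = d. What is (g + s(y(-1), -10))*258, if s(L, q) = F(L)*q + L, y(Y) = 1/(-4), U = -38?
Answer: 79593/2 ≈ 39797.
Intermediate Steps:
g = 152 (g = -4*(-38) = 152)
y(Y) = -¼
s(L, q) = L + L*q (s(L, q) = L*q + L = L + L*q)
(g + s(y(-1), -10))*258 = (152 - (1 - 10)/4)*258 = (152 - ¼*(-9))*258 = (152 + 9/4)*258 = (617/4)*258 = 79593/2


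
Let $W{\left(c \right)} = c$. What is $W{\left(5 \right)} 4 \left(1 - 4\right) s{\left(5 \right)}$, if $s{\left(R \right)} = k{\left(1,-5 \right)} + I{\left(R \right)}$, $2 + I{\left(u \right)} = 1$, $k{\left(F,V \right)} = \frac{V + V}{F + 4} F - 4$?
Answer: $420$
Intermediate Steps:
$k{\left(F,V \right)} = -4 + \frac{2 F V}{4 + F}$ ($k{\left(F,V \right)} = \frac{2 V}{4 + F} F - 4 = \frac{2 F V}{4 + F} - 4 = -4 + \frac{2 F V}{4 + F}$)
$I{\left(u \right)} = -1$ ($I{\left(u \right)} = -2 + 1 = -1$)
$s{\left(R \right)} = -7$ ($s{\left(R \right)} = \frac{2 \left(-8 - 2 + 1 \left(-5\right)\right)}{4 + 1} - 1 = \frac{2 \left(-8 - 2 - 5\right)}{5} - 1 = 2 \cdot \frac{1}{5} \left(-15\right) - 1 = -6 - 1 = -7$)
$W{\left(5 \right)} 4 \left(1 - 4\right) s{\left(5 \right)} = 5 \cdot 4 \left(1 - 4\right) \left(-7\right) = 5 \cdot 4 \left(-3\right) \left(-7\right) = 5 \left(-12\right) \left(-7\right) = \left(-60\right) \left(-7\right) = 420$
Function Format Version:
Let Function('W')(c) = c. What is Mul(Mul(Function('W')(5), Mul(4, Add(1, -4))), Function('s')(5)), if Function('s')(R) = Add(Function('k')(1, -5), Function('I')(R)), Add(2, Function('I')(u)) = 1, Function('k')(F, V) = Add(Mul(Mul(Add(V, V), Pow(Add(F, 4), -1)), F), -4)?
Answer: 420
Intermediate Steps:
Function('k')(F, V) = Add(-4, Mul(2, F, V, Pow(Add(4, F), -1))) (Function('k')(F, V) = Add(Mul(Mul(Mul(2, V), Pow(Add(4, F), -1)), F), -4) = Add(Mul(Mul(2, V, Pow(Add(4, F), -1)), F), -4) = Add(Mul(2, F, V, Pow(Add(4, F), -1)), -4) = Add(-4, Mul(2, F, V, Pow(Add(4, F), -1))))
Function('I')(u) = -1 (Function('I')(u) = Add(-2, 1) = -1)
Function('s')(R) = -7 (Function('s')(R) = Add(Mul(2, Pow(Add(4, 1), -1), Add(-8, Mul(-2, 1), Mul(1, -5))), -1) = Add(Mul(2, Pow(5, -1), Add(-8, -2, -5)), -1) = Add(Mul(2, Rational(1, 5), -15), -1) = Add(-6, -1) = -7)
Mul(Mul(Function('W')(5), Mul(4, Add(1, -4))), Function('s')(5)) = Mul(Mul(5, Mul(4, Add(1, -4))), -7) = Mul(Mul(5, Mul(4, -3)), -7) = Mul(Mul(5, -12), -7) = Mul(-60, -7) = 420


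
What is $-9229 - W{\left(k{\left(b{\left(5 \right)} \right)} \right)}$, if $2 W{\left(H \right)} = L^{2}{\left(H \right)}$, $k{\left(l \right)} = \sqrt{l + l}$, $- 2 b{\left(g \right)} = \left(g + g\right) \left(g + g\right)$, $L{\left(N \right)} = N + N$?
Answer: $-9029$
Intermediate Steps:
$L{\left(N \right)} = 2 N$
$b{\left(g \right)} = - 2 g^{2}$ ($b{\left(g \right)} = - \frac{\left(g + g\right) \left(g + g\right)}{2} = - \frac{2 g 2 g}{2} = - \frac{4 g^{2}}{2} = - 2 g^{2}$)
$k{\left(l \right)} = \sqrt{2} \sqrt{l}$ ($k{\left(l \right)} = \sqrt{2 l} = \sqrt{2} \sqrt{l}$)
$W{\left(H \right)} = 2 H^{2}$ ($W{\left(H \right)} = \frac{\left(2 H\right)^{2}}{2} = \frac{4 H^{2}}{2} = 2 H^{2}$)
$-9229 - W{\left(k{\left(b{\left(5 \right)} \right)} \right)} = -9229 - 2 \left(\sqrt{2} \sqrt{- 2 \cdot 5^{2}}\right)^{2} = -9229 - 2 \left(\sqrt{2} \sqrt{\left(-2\right) 25}\right)^{2} = -9229 - 2 \left(\sqrt{2} \sqrt{-50}\right)^{2} = -9229 - 2 \left(\sqrt{2} \cdot 5 i \sqrt{2}\right)^{2} = -9229 - 2 \left(10 i\right)^{2} = -9229 - 2 \left(-100\right) = -9229 - -200 = -9229 + 200 = -9029$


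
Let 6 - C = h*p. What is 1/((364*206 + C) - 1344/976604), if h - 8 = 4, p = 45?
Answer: 244151/18177041614 ≈ 1.3432e-5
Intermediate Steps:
h = 12 (h = 8 + 4 = 12)
C = -534 (C = 6 - 12*45 = 6 - 1*540 = 6 - 540 = -534)
1/((364*206 + C) - 1344/976604) = 1/((364*206 - 534) - 1344/976604) = 1/((74984 - 534) - 1344*1/976604) = 1/(74450 - 336/244151) = 1/(18177041614/244151) = 244151/18177041614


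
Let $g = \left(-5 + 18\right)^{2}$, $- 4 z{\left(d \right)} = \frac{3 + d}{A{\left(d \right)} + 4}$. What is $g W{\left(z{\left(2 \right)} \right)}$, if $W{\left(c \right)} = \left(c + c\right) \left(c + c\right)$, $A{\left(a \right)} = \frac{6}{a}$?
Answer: $\frac{4225}{196} \approx 21.556$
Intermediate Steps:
$z{\left(d \right)} = - \frac{3 + d}{4 \left(4 + \frac{6}{d}\right)}$ ($z{\left(d \right)} = - \frac{\left(3 + d\right) \frac{1}{\frac{6}{d} + 4}}{4} = - \frac{\left(3 + d\right) \frac{1}{4 + \frac{6}{d}}}{4} = - \frac{\frac{1}{4 + \frac{6}{d}} \left(3 + d\right)}{4} = - \frac{3 + d}{4 \left(4 + \frac{6}{d}\right)}$)
$W{\left(c \right)} = 4 c^{2}$ ($W{\left(c \right)} = 2 c 2 c = 4 c^{2}$)
$g = 169$ ($g = 13^{2} = 169$)
$g W{\left(z{\left(2 \right)} \right)} = 169 \cdot 4 \left(\left(-1\right) 2 \frac{1}{24 + 16 \cdot 2} \left(3 + 2\right)\right)^{2} = 169 \cdot 4 \left(\left(-1\right) 2 \frac{1}{24 + 32} \cdot 5\right)^{2} = 169 \cdot 4 \left(\left(-1\right) 2 \cdot \frac{1}{56} \cdot 5\right)^{2} = 169 \cdot 4 \left(- \frac{5}{28}\right)^{2} = 169 \cdot 4 \cdot \frac{25}{784} = 169 \cdot \frac{25}{196} = \frac{4225}{196}$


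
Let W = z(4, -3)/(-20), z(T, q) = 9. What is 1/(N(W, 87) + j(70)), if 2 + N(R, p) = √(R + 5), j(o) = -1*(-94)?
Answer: 1840/169189 - 2*√455/169189 ≈ 0.010623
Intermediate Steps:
j(o) = 94
W = -9/20 (W = 9/(-20) = 9*(-1/20) = -9/20 ≈ -0.45000)
N(R, p) = -2 + √(5 + R) (N(R, p) = -2 + √(R + 5) = -2 + √(5 + R))
1/(N(W, 87) + j(70)) = 1/((-2 + √(5 - 9/20)) + 94) = 1/((-2 + √(91/20)) + 94) = 1/((-2 + √455/10) + 94) = 1/(92 + √455/10)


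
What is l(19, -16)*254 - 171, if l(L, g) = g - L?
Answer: -9061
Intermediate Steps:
l(19, -16)*254 - 171 = (-16 - 1*19)*254 - 171 = (-16 - 19)*254 - 171 = -35*254 - 171 = -8890 - 171 = -9061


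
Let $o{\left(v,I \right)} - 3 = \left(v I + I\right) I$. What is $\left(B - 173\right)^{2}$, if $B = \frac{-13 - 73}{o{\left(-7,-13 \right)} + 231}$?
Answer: $\frac{4546400329}{152100} \approx 29891.0$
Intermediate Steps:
$o{\left(v,I \right)} = 3 + I \left(I + I v\right)$ ($o{\left(v,I \right)} = 3 + \left(v I + I\right) I = 3 + \left(I v + I\right) I = 3 + \left(I + I v\right) I = 3 + I \left(I + I v\right)$)
$B = \frac{43}{390}$ ($B = \frac{-13 - 73}{\left(3 + \left(-13\right)^{2} - 7 \left(-13\right)^{2}\right) + 231} = - \frac{86}{\left(3 + 169 - 1183\right) + 231} = - \frac{86}{-1011 + 231} = - \frac{86}{-780} = \left(-86\right) \left(- \frac{1}{780}\right) = \frac{43}{390} \approx 0.11026$)
$\left(B - 173\right)^{2} = \left(\frac{43}{390} - 173\right)^{2} = \left(- \frac{67427}{390}\right)^{2} = \frac{4546400329}{152100}$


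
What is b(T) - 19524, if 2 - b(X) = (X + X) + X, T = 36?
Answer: -19630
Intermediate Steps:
b(X) = 2 - 3*X (b(X) = 2 - ((X + X) + X) = 2 - (2*X + X) = 2 - 3*X)
b(T) - 19524 = (2 - 3*36) - 19524 = (2 - 108) - 19524 = -106 - 19524 = -19630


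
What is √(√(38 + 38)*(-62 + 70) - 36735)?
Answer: √(-36735 + 16*√19) ≈ 191.48*I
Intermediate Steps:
√(√(38 + 38)*(-62 + 70) - 36735) = √(√76*8 - 36735) = √((2*√19)*8 - 36735) = √(16*√19 - 36735) = √(-36735 + 16*√19)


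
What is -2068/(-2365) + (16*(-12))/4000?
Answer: 4442/5375 ≈ 0.82642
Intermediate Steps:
-2068/(-2365) + (16*(-12))/4000 = -2068*(-1/2365) - 192*1/4000 = 188/215 - 6/125 = 4442/5375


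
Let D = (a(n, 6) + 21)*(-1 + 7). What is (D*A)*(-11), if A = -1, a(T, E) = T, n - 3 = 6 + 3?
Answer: 2178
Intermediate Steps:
n = 12 (n = 3 + (6 + 3) = 3 + 9 = 12)
D = 198 (D = (12 + 21)*(-1 + 7) = 33*6 = 198)
(D*A)*(-11) = (198*(-1))*(-11) = -198*(-11) = 2178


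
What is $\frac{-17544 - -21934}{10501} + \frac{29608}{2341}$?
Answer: $\frac{321190598}{24582841} \approx 13.066$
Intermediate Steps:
$\frac{-17544 - -21934}{10501} + \frac{29608}{2341} = \left(-17544 + 21934\right) \frac{1}{10501} + 29608 \cdot \frac{1}{2341} = 4390 \cdot \frac{1}{10501} + \frac{29608}{2341} = \frac{4390}{10501} + \frac{29608}{2341} = \frac{321190598}{24582841}$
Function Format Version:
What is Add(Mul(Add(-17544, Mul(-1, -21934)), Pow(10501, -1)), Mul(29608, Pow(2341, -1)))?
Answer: Rational(321190598, 24582841) ≈ 13.066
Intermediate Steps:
Add(Mul(Add(-17544, Mul(-1, -21934)), Pow(10501, -1)), Mul(29608, Pow(2341, -1))) = Add(Mul(Add(-17544, 21934), Rational(1, 10501)), Mul(29608, Rational(1, 2341))) = Add(Mul(4390, Rational(1, 10501)), Rational(29608, 2341)) = Add(Rational(4390, 10501), Rational(29608, 2341)) = Rational(321190598, 24582841)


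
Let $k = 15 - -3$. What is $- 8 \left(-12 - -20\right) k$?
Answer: $-1152$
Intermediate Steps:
$k = 18$ ($k = 15 + 3 = 18$)
$- 8 \left(-12 - -20\right) k = - 8 \left(-12 - -20\right) 18 = - 8 \left(-12 + 20\right) 18 = \left(-8\right) 8 \cdot 18 = \left(-64\right) 18 = -1152$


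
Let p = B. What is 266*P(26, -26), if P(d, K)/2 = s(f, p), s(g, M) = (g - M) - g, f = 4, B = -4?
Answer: 2128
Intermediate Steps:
p = -4
s(g, M) = -M
P(d, K) = 8 (P(d, K) = 2*(-1*(-4)) = 2*4 = 8)
266*P(26, -26) = 266*8 = 2128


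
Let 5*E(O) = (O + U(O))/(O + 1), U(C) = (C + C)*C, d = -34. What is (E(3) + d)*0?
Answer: 0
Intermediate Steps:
U(C) = 2*C² (U(C) = (2*C)*C = 2*C²)
E(O) = (O + 2*O²)/(5*(1 + O)) (E(O) = ((O + 2*O²)/(O + 1))/5 = ((O + 2*O²)/(1 + O))/5 = (O + 2*O²)/(5*(1 + O)))
(E(3) + d)*0 = ((⅕)*3*(1 + 2*3)/(1 + 3) - 34)*0 = ((⅕)*3*(1 + 6)/4 - 34)*0 = ((⅕)*3*(¼)*7 - 34)*0 = (21/20 - 34)*0 = -659/20*0 = 0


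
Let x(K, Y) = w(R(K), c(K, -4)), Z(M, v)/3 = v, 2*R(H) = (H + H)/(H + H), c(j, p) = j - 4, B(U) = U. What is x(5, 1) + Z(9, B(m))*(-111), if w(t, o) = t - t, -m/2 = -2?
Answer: -1332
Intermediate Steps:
m = 4 (m = -2*(-2) = 4)
c(j, p) = -4 + j
R(H) = 1/2 (R(H) = ((H + H)/(H + H))/2 = ((2*H)/((2*H)))/2 = ((2*H)*(1/(2*H)))/2 = (1/2)*1 = 1/2)
Z(M, v) = 3*v
w(t, o) = 0
x(K, Y) = 0
x(5, 1) + Z(9, B(m))*(-111) = 0 + (3*4)*(-111) = 0 + 12*(-111) = 0 - 1332 = -1332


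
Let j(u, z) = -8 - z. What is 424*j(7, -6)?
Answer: -848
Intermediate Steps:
424*j(7, -6) = 424*(-8 - 1*(-6)) = 424*(-8 + 6) = 424*(-2) = -848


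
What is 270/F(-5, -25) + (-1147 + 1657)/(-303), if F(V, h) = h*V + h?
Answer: 1027/1010 ≈ 1.0168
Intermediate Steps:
F(V, h) = h + V*h (F(V, h) = V*h + h = h + V*h)
270/F(-5, -25) + (-1147 + 1657)/(-303) = 270/((-25*(1 - 5))) + (-1147 + 1657)/(-303) = 270/((-25*(-4))) + 510*(-1/303) = 270/100 - 170/101 = 270*(1/100) - 170/101 = 27/10 - 170/101 = 1027/1010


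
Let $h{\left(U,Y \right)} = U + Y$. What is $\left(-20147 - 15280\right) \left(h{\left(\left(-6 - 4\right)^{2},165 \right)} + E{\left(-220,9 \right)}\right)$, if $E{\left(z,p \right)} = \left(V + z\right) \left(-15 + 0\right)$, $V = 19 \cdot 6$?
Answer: $-65717085$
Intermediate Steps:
$V = 114$
$E{\left(z,p \right)} = -1710 - 15 z$ ($E{\left(z,p \right)} = \left(114 + z\right) \left(-15 + 0\right) = \left(114 + z\right) \left(-15\right) = -1710 - 15 z$)
$\left(-20147 - 15280\right) \left(h{\left(\left(-6 - 4\right)^{2},165 \right)} + E{\left(-220,9 \right)}\right) = \left(-20147 - 15280\right) \left(\left(\left(-6 - 4\right)^{2} + 165\right) - -1590\right) = - 35427 \left(\left(\left(-10\right)^{2} + 165\right) + \left(-1710 + 3300\right)\right) = - 35427 \left(\left(100 + 165\right) + 1590\right) = - 35427 \left(265 + 1590\right) = \left(-35427\right) 1855 = -65717085$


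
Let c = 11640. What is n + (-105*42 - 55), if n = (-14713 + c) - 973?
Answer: -8511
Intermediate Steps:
n = -4046 (n = (-14713 + 11640) - 973 = -3073 - 973 = -4046)
n + (-105*42 - 55) = -4046 + (-105*42 - 55) = -4046 + (-4410 - 55) = -4046 - 4465 = -8511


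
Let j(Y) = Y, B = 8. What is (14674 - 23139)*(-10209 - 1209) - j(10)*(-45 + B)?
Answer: 96653740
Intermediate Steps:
(14674 - 23139)*(-10209 - 1209) - j(10)*(-45 + B) = (14674 - 23139)*(-10209 - 1209) - 10*(-45 + 8) = -8465*(-11418) - 10*(-37) = 96653370 - 1*(-370) = 96653370 + 370 = 96653740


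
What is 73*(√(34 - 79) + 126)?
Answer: 9198 + 219*I*√5 ≈ 9198.0 + 489.7*I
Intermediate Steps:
73*(√(34 - 79) + 126) = 73*(√(-45) + 126) = 73*(3*I*√5 + 126) = 73*(126 + 3*I*√5) = 9198 + 219*I*√5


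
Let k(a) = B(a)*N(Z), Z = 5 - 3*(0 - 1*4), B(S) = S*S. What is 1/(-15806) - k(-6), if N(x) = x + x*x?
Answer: -174118897/15806 ≈ -11016.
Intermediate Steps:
B(S) = S**2
Z = 17 (Z = 5 - 3*(0 - 4) = 5 - 3*(-4) = 5 + 12 = 17)
N(x) = x + x**2
k(a) = 306*a**2 (k(a) = a**2*(17*(1 + 17)) = a**2*(17*18) = a**2*306 = 306*a**2)
1/(-15806) - k(-6) = 1/(-15806) - 306*(-6)**2 = -1/15806 - 306*36 = -1/15806 - 1*11016 = -1/15806 - 11016 = -174118897/15806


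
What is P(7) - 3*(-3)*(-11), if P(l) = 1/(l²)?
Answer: -4850/49 ≈ -98.980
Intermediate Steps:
P(l) = l⁻²
P(7) - 3*(-3)*(-11) = 7⁻² - 3*(-3)*(-11) = 1/49 + 9*(-11) = 1/49 - 99 = -4850/49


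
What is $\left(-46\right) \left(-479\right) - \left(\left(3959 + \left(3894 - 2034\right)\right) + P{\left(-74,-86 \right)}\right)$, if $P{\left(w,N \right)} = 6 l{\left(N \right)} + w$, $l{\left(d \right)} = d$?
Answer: $16805$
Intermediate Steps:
$P{\left(w,N \right)} = w + 6 N$ ($P{\left(w,N \right)} = 6 N + w = w + 6 N$)
$\left(-46\right) \left(-479\right) - \left(\left(3959 + \left(3894 - 2034\right)\right) + P{\left(-74,-86 \right)}\right) = \left(-46\right) \left(-479\right) - \left(\left(3959 + \left(3894 - 2034\right)\right) + \left(-74 + 6 \left(-86\right)\right)\right) = 22034 - \left(\left(3959 + 1860\right) - 590\right) = 22034 - \left(5819 - 590\right) = 22034 - 5229 = 16805$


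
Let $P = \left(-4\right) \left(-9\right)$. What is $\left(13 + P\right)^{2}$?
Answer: $2401$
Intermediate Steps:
$P = 36$
$\left(13 + P\right)^{2} = \left(13 + 36\right)^{2} = 49^{2} = 2401$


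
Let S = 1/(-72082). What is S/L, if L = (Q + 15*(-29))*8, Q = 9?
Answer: 1/245655456 ≈ 4.0707e-9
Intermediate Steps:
S = -1/72082 ≈ -1.3873e-5
L = -3408 (L = (9 + 15*(-29))*8 = (9 - 435)*8 = -426*8 = -3408)
S/L = -1/72082/(-3408) = -1/72082*(-1/3408) = 1/245655456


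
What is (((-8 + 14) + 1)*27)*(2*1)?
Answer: 378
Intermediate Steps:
(((-8 + 14) + 1)*27)*(2*1) = ((6 + 1)*27)*2 = (7*27)*2 = 189*2 = 378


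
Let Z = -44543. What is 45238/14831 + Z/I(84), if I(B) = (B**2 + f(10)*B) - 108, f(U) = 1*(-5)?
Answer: -365303569/96816768 ≈ -3.7731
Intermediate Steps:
f(U) = -5
I(B) = -108 + B**2 - 5*B (I(B) = (B**2 - 5*B) - 108 = -108 + B**2 - 5*B)
45238/14831 + Z/I(84) = 45238/14831 - 44543/(-108 + 84**2 - 5*84) = 45238*(1/14831) - 44543/(-108 + 7056 - 420) = 45238/14831 - 44543/6528 = -365303569/96816768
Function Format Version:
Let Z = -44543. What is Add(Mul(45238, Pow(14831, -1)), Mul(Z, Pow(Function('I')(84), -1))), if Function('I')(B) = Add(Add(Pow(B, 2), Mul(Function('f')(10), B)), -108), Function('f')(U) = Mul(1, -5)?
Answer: Rational(-365303569, 96816768) ≈ -3.7731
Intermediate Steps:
Function('f')(U) = -5
Function('I')(B) = Add(-108, Pow(B, 2), Mul(-5, B)) (Function('I')(B) = Add(Add(Pow(B, 2), Mul(-5, B)), -108) = Add(-108, Pow(B, 2), Mul(-5, B)))
Add(Mul(45238, Pow(14831, -1)), Mul(Z, Pow(Function('I')(84), -1))) = Add(Mul(45238, Pow(14831, -1)), Mul(-44543, Pow(Add(-108, Pow(84, 2), Mul(-5, 84)), -1))) = Add(Mul(45238, Rational(1, 14831)), Mul(-44543, Pow(Add(-108, 7056, -420), -1))) = Add(Rational(45238, 14831), Mul(-44543, Pow(6528, -1))) = Add(Rational(45238, 14831), Mul(-44543, Rational(1, 6528))) = Add(Rational(45238, 14831), Rational(-44543, 6528)) = Rational(-365303569, 96816768)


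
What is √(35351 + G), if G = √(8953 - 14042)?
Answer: √(35351 + I*√5089) ≈ 188.02 + 0.19*I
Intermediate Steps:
G = I*√5089 (G = √(-5089) = I*√5089 ≈ 71.337*I)
√(35351 + G) = √(35351 + I*√5089)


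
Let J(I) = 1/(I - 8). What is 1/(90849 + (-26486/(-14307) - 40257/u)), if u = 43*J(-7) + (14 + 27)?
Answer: 430716/38676212437 ≈ 1.1136e-5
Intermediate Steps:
J(I) = 1/(-8 + I)
u = 572/15 (u = 43/(-8 - 7) + (14 + 27) = 43/(-15) + 41 = 43*(-1/15) + 41 = -43/15 + 41 = 572/15 ≈ 38.133)
1/(90849 + (-26486/(-14307) - 40257/u)) = 1/(90849 + (-26486/(-14307) - 40257/572/15)) = 1/(90849 + (-26486*(-1/14307) - 40257*15/572)) = 1/(90849 + (1394/753 - 603855/572)) = 1/(90849 - 453905447/430716) = 1/(38676212437/430716) = 430716/38676212437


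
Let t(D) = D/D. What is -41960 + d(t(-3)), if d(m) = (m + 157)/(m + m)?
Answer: -41881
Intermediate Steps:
t(D) = 1
d(m) = (157 + m)/(2*m) (d(m) = (157 + m)/((2*m)) = (157 + m)*(1/(2*m)) = (157 + m)/(2*m))
-41960 + d(t(-3)) = -41960 + (1/2)*(157 + 1)/1 = -41960 + (1/2)*1*158 = -41960 + 79 = -41881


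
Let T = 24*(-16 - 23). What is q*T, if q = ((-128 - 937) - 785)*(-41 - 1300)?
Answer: -2322075600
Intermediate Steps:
q = 2480850 (q = (-1065 - 785)*(-1341) = -1850*(-1341) = 2480850)
T = -936 (T = 24*(-39) = -936)
q*T = 2480850*(-936) = -2322075600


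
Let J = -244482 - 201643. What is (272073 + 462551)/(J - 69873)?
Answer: -367312/257999 ≈ -1.4237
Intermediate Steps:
J = -446125
(272073 + 462551)/(J - 69873) = (272073 + 462551)/(-446125 - 69873) = 734624/(-515998) = 734624*(-1/515998) = -367312/257999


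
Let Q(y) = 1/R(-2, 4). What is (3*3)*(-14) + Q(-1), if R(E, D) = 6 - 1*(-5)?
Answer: -1385/11 ≈ -125.91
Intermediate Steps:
R(E, D) = 11 (R(E, D) = 6 + 5 = 11)
Q(y) = 1/11
(3*3)*(-14) + Q(-1) = (3*3)*(-14) + 1/11 = 9*(-14) + 1/11 = -126 + 1/11 = -1385/11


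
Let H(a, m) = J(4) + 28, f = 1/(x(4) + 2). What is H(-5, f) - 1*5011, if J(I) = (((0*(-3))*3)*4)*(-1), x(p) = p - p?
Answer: -4983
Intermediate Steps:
x(p) = 0
J(I) = 0 (J(I) = ((0*3)*4)*(-1) = (0*4)*(-1) = 0*(-1) = 0)
f = ½ (f = 1/(0 + 2) = 1/2 = ½ ≈ 0.50000)
H(a, m) = 28 (H(a, m) = 0 + 28 = 28)
H(-5, f) - 1*5011 = 28 - 1*5011 = 28 - 5011 = -4983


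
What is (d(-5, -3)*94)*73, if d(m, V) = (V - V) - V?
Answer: 20586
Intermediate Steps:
d(m, V) = -V (d(m, V) = 0 - V = -V)
(d(-5, -3)*94)*73 = (-1*(-3)*94)*73 = (3*94)*73 = 282*73 = 20586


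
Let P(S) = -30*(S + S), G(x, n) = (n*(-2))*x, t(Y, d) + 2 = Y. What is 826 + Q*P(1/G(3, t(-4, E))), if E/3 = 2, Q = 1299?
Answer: -1339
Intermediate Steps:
E = 6 (E = 3*2 = 6)
t(Y, d) = -2 + Y
G(x, n) = -2*n*x (G(x, n) = (-2*n)*x = -2*n*x)
P(S) = -60*S
826 + Q*P(1/G(3, t(-4, E))) = 826 + 1299*(-60*(-1/(6*(-2 - 4)))) = 826 + 1299*(-60/((-2*(-6)*3))) = 826 + 1299*(-60/36) = 826 + 1299*(-60*1/36) = 826 + 1299*(-5/3) = 826 - 2165 = -1339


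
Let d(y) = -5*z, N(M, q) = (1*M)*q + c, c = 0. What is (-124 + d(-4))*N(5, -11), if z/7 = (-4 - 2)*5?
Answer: -50930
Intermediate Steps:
z = -210 (z = 7*((-4 - 2)*5) = 7*(-6*5) = 7*(-30) = -210)
N(M, q) = M*q (N(M, q) = (1*M)*q + 0 = M*q + 0 = M*q)
d(y) = 1050 (d(y) = -5*(-210) = 1050)
(-124 + d(-4))*N(5, -11) = (-124 + 1050)*(5*(-11)) = 926*(-55) = -50930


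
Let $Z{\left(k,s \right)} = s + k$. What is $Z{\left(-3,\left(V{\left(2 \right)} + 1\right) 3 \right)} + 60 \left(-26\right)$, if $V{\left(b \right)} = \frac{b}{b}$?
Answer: $-1557$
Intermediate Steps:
$V{\left(b \right)} = 1$
$Z{\left(k,s \right)} = k + s$
$Z{\left(-3,\left(V{\left(2 \right)} + 1\right) 3 \right)} + 60 \left(-26\right) = \left(-3 + \left(1 + 1\right) 3\right) + 60 \left(-26\right) = \left(-3 + 2 \cdot 3\right) - 1560 = \left(-3 + 6\right) - 1560 = 3 - 1560 = -1557$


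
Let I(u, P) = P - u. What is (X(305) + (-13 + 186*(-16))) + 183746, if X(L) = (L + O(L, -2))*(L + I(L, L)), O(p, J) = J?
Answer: 273172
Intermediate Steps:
X(L) = L*(-2 + L) (X(L) = (L - 2)*(L + (L - L)) = (-2 + L)*(L + 0) = (-2 + L)*L = L*(-2 + L))
(X(305) + (-13 + 186*(-16))) + 183746 = (305*(-2 + 305) + (-13 + 186*(-16))) + 183746 = (305*303 + (-13 - 2976)) + 183746 = (92415 - 2989) + 183746 = 89426 + 183746 = 273172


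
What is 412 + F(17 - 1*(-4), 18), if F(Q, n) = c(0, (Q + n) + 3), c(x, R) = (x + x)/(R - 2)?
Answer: 412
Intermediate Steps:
c(x, R) = 2*x/(-2 + R) (c(x, R) = (2*x)/(-2 + R) = 2*x/(-2 + R))
F(Q, n) = 0 (F(Q, n) = 2*0/(-2 + ((Q + n) + 3)) = 2*0/(-2 + (3 + Q + n)) = 2*0/(1 + Q + n) = 0)
412 + F(17 - 1*(-4), 18) = 412 + 0 = 412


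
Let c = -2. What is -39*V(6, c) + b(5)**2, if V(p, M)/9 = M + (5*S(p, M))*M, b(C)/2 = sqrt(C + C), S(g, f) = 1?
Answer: 4252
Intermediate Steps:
b(C) = 2*sqrt(2)*sqrt(C) (b(C) = 2*sqrt(C + C) = 2*sqrt(2*C) = 2*(sqrt(2)*sqrt(C)) = 2*sqrt(2)*sqrt(C))
V(p, M) = 54*M (V(p, M) = 9*(M + (5*1)*M) = 9*(M + 5*M) = 9*(6*M) = 54*M)
-39*V(6, c) + b(5)**2 = -2106*(-2) + (2*sqrt(2)*sqrt(5))**2 = -39*(-108) + (2*sqrt(10))**2 = 4212 + 40 = 4252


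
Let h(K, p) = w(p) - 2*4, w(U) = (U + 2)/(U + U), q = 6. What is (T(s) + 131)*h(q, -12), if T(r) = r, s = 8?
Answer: -12649/12 ≈ -1054.1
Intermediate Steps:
w(U) = (2 + U)/(2*U) (w(U) = (2 + U)/((2*U)) = (2 + U)*(1/(2*U)) = (2 + U)/(2*U))
h(K, p) = -8 + (2 + p)/(2*p) (h(K, p) = (2 + p)/(2*p) - 2*4 = (2 + p)/(2*p) - 8 = -8 + (2 + p)/(2*p))
(T(s) + 131)*h(q, -12) = (8 + 131)*(-15/2 + 1/(-12)) = 139*(-15/2 - 1/12) = 139*(-91/12) = -12649/12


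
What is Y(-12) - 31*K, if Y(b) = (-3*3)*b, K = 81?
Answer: -2403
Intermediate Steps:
Y(b) = -9*b
Y(-12) - 31*K = -9*(-12) - 31*81 = 108 - 2511 = -2403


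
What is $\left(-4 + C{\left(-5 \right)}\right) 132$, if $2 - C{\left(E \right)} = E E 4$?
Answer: $-13464$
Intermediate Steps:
$C{\left(E \right)} = 2 - 4 E^{2}$ ($C{\left(E \right)} = 2 - E E 4 = 2 - E 4 E = 2 - 4 E^{2}$)
$\left(-4 + C{\left(-5 \right)}\right) 132 = \left(-4 + \left(2 - 4 \left(-5\right)^{2}\right)\right) 132 = \left(-4 + \left(2 - 100\right)\right) 132 = \left(-4 - 98\right) 132 = \left(-102\right) 132 = -13464$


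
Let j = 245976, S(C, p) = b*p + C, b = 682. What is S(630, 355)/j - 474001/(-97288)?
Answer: 17526069887/2991314136 ≈ 5.8590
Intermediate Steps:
S(C, p) = C + 682*p (S(C, p) = 682*p + C = C + 682*p)
S(630, 355)/j - 474001/(-97288) = (630 + 682*355)/245976 - 474001/(-97288) = (630 + 242110)*(1/245976) - 474001*(-1/97288) = 242740*(1/245976) + 474001/97288 = 60685/61494 + 474001/97288 = 17526069887/2991314136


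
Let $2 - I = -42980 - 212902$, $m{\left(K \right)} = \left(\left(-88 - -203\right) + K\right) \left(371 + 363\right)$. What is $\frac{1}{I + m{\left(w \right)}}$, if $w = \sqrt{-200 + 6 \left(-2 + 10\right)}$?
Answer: $\frac{170147}{57940948674} - \frac{367 i \sqrt{38}}{28970474337} \approx 2.9366 \cdot 10^{-6} - 7.8091 \cdot 10^{-8} i$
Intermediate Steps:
$w = 2 i \sqrt{38}$ ($w = \sqrt{-200 + 6 \cdot 8} = \sqrt{-200 + 48} = \sqrt{-152} = 2 i \sqrt{38} \approx 12.329 i$)
$m{\left(K \right)} = 84410 + 734 K$ ($m{\left(K \right)} = \left(\left(-88 + 203\right) + K\right) 734 = \left(115 + K\right) 734 = 84410 + 734 K$)
$I = 255884$ ($I = 2 - \left(-42980 - 212902\right) = 2 - -255882 = 2 + 255882 = 255884$)
$\frac{1}{I + m{\left(w \right)}} = \frac{1}{255884 + \left(84410 + 734 \cdot 2 i \sqrt{38}\right)} = \frac{1}{255884 + \left(84410 + 1468 i \sqrt{38}\right)} = \frac{1}{340294 + 1468 i \sqrt{38}}$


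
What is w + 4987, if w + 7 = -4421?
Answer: 559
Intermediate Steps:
w = -4428 (w = -7 - 4421 = -4428)
w + 4987 = -4428 + 4987 = 559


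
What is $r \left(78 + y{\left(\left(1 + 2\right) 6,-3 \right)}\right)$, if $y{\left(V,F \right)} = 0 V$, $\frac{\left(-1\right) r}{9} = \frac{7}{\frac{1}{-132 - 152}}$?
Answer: $1395576$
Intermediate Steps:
$r = 17892$ ($r = - 9 \frac{7}{\frac{1}{-132 - 152}} = - 9 \frac{7}{\frac{1}{-284}} = - 9 \frac{7}{- \frac{1}{284}} = - 9 \cdot 7 \left(-284\right) = \left(-9\right) \left(-1988\right) = 17892$)
$y{\left(V,F \right)} = 0$
$r \left(78 + y{\left(\left(1 + 2\right) 6,-3 \right)}\right) = 17892 \left(78 + 0\right) = 17892 \cdot 78 = 1395576$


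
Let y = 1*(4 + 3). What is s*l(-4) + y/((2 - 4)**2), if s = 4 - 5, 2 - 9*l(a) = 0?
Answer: 55/36 ≈ 1.5278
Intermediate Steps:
l(a) = 2/9 (l(a) = 2/9 - 1/9*0 = 2/9 + 0 = 2/9)
y = 7 (y = 1*7 = 7)
s = -1
s*l(-4) + y/((2 - 4)**2) = -1*2/9 + 7/((2 - 4)**2) = -2/9 + 7/((-2)**2) = -2/9 + 7/4 = 55/36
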